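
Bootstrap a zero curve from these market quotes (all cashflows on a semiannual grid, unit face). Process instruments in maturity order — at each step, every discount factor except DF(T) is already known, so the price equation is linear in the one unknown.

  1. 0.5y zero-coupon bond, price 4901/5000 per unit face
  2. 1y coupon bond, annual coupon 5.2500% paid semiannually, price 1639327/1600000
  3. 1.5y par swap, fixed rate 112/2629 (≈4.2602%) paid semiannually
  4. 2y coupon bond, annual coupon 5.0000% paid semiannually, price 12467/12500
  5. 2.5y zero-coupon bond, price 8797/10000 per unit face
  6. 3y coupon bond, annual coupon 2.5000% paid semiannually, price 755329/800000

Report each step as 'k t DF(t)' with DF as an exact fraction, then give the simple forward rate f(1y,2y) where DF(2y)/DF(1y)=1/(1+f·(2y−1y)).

step 1 [0.5y] zero: DF = P = 4901/5000 ≈ 0.980200
step 2 [1y] bond c/2=21/800: DF=(1639327/1600000 − 21/800·(0.980200))/(1+21/800) = 9733/10000 ≈ 0.973300
step 3 [1.5y] swap r/2=56/2629: DF=(1 − 56/2629·(0.980200+0.973300))/(1+56/2629) = 1173/1250 ≈ 0.938400
step 4 [2y] bond c/2=1/40: DF=(12467/12500 − 1/40·(0.980200+0.973300+0.938400))/(1+1/40) = 361/400 ≈ 0.902500
step 5 [2.5y] zero: DF = P = 8797/10000 ≈ 0.879700
step 6 [3y] bond c/2=1/80: DF=(755329/800000 − 1/80·(0.980200+0.973300+0.938400+0.902500+0.879700))/(1+1/80) = 2187/2500 ≈ 0.874800

1 1/2 4901/5000
2 1 9733/10000
3 3/2 1173/1250
4 2 361/400
5 5/2 8797/10000
6 3 2187/2500
f(1y,2y) = ((9733/10000)/(361/400) − 1)/(1) = 708/9025 ≈ 7.8449%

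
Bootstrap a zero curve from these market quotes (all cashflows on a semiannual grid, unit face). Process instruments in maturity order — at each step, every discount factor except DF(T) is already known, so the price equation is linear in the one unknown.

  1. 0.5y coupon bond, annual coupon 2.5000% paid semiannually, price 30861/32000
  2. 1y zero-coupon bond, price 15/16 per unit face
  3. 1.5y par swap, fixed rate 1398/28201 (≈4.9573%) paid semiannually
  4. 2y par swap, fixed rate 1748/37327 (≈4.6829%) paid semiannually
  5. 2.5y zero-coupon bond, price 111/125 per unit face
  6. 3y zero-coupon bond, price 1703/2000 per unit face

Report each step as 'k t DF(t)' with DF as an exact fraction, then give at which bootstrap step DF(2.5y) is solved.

step 1 [0.5y] bond c/2=1/80: DF=(30861/32000 − 1/80·(0))/(1+1/80) = 381/400 ≈ 0.952500
step 2 [1y] zero: DF = P = 15/16 ≈ 0.937500
step 3 [1.5y] swap r/2=699/28201: DF=(1 − 699/28201·(0.952500+0.937500))/(1+699/28201) = 9301/10000 ≈ 0.930100
step 4 [2y] swap r/2=874/37327: DF=(1 − 874/37327·(0.952500+0.937500+0.930100))/(1+874/37327) = 4563/5000 ≈ 0.912600
step 5 [2.5y] zero: DF = P = 111/125 ≈ 0.888000
step 6 [3y] zero: DF = P = 1703/2000 ≈ 0.851500

1 1/2 381/400
2 1 15/16
3 3/2 9301/10000
4 2 4563/5000
5 5/2 111/125
6 3 1703/2000
DF(2.5y) is solved at step 5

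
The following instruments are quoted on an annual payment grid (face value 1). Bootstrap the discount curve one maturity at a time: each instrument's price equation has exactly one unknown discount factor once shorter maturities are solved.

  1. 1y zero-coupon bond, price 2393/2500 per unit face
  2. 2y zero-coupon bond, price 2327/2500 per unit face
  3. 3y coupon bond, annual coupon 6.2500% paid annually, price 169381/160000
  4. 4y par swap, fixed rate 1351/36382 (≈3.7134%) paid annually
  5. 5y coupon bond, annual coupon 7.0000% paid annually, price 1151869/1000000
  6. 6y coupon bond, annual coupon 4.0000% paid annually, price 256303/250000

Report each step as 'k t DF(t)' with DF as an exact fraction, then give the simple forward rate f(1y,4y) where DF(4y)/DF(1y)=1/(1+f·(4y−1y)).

1 1 2393/2500
2 2 2327/2500
3 3 8853/10000
4 4 8649/10000
5 5 1677/2000
6 6 1017/1250
f(1y,4y) = ((2393/2500)/(8649/10000) − 1)/(3) = 923/25947 ≈ 3.5573%

step 1 [1y] zero: DF = P = 2393/2500 ≈ 0.957200
step 2 [2y] zero: DF = P = 2327/2500 ≈ 0.930800
step 3 [3y] bond c/1=1/16: DF=(169381/160000 − 1/16·(0.957200+0.930800))/(1+1/16) = 8853/10000 ≈ 0.885300
step 4 [4y] swap r/1=1351/36382: DF=(1 − 1351/36382·(0.957200+0.930800+0.885300))/(1+1351/36382) = 8649/10000 ≈ 0.864900
step 5 [5y] bond c/1=7/100: DF=(1151869/1000000 − 7/100·(0.957200+0.930800+0.885300+0.864900))/(1+7/100) = 1677/2000 ≈ 0.838500
step 6 [6y] bond c/1=1/25: DF=(256303/250000 − 1/25·(0.957200+0.930800+0.885300+0.864900+0.838500))/(1+1/25) = 1017/1250 ≈ 0.813600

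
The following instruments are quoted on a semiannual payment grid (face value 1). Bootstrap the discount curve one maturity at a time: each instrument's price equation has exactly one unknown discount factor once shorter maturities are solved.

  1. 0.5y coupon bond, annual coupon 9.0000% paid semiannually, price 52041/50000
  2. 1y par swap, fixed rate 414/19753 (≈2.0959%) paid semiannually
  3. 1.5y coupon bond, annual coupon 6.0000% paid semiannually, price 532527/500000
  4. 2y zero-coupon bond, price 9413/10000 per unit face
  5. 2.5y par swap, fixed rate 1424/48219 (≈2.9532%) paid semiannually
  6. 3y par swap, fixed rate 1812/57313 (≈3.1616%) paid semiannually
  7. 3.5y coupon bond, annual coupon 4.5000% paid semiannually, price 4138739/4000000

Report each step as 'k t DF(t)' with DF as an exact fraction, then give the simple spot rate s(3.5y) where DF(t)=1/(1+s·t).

1 1/2 249/250
2 1 9793/10000
3 3/2 1953/2000
4 2 9413/10000
5 5/2 1161/1250
6 3 4547/5000
7 7/2 4429/5000
s(3.5y) = (1/(4429/5000) − 1)/(7/2) = 1142/31003 ≈ 3.6835%

step 1 [0.5y] bond c/2=9/200: DF=(52041/50000 − 9/200·(0))/(1+9/200) = 249/250 ≈ 0.996000
step 2 [1y] swap r/2=207/19753: DF=(1 − 207/19753·(0.996000))/(1+207/19753) = 9793/10000 ≈ 0.979300
step 3 [1.5y] bond c/2=3/100: DF=(532527/500000 − 3/100·(0.996000+0.979300))/(1+3/100) = 1953/2000 ≈ 0.976500
step 4 [2y] zero: DF = P = 9413/10000 ≈ 0.941300
step 5 [2.5y] swap r/2=712/48219: DF=(1 − 712/48219·(0.996000+0.979300+0.976500+0.941300))/(1+712/48219) = 1161/1250 ≈ 0.928800
step 6 [3y] swap r/2=906/57313: DF=(1 − 906/57313·(0.996000+0.979300+0.976500+0.941300+0.928800))/(1+906/57313) = 4547/5000 ≈ 0.909400
step 7 [3.5y] bond c/2=9/400: DF=(4138739/4000000 − 9/400·(0.996000+0.979300+0.976500+0.941300+0.928800+0.909400))/(1+9/400) = 4429/5000 ≈ 0.885800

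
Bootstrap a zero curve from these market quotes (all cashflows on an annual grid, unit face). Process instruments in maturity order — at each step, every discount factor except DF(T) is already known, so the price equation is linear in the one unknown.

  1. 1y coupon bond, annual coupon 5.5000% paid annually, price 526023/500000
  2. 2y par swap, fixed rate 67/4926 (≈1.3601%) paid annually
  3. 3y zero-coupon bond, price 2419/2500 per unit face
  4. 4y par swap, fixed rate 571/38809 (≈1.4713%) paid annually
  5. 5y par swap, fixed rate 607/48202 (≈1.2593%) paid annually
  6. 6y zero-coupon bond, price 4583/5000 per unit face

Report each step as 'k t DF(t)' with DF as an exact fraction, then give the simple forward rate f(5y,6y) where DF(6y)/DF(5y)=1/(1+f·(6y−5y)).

1 1 2493/2500
2 2 2433/2500
3 3 2419/2500
4 4 9429/10000
5 5 9393/10000
6 6 4583/5000
f(5y,6y) = ((9393/10000)/(4583/5000) − 1)/(1) = 227/9166 ≈ 2.4765%

step 1 [1y] bond c/1=11/200: DF=(526023/500000 − 11/200·(0))/(1+11/200) = 2493/2500 ≈ 0.997200
step 2 [2y] swap r/1=67/4926: DF=(1 − 67/4926·(0.997200))/(1+67/4926) = 2433/2500 ≈ 0.973200
step 3 [3y] zero: DF = P = 2419/2500 ≈ 0.967600
step 4 [4y] swap r/1=571/38809: DF=(1 − 571/38809·(0.997200+0.973200+0.967600))/(1+571/38809) = 9429/10000 ≈ 0.942900
step 5 [5y] swap r/1=607/48202: DF=(1 − 607/48202·(0.997200+0.973200+0.967600+0.942900))/(1+607/48202) = 9393/10000 ≈ 0.939300
step 6 [6y] zero: DF = P = 4583/5000 ≈ 0.916600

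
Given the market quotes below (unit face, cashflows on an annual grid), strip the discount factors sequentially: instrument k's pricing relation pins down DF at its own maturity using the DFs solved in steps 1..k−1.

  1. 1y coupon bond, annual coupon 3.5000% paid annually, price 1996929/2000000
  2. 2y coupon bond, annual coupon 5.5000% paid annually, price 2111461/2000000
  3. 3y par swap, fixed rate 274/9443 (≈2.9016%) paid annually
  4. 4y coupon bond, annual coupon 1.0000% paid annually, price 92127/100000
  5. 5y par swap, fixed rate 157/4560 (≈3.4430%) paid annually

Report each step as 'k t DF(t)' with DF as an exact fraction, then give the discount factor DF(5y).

step 1 [1y] bond c/1=7/200: DF=(1996929/2000000 − 7/200·(0))/(1+7/200) = 9647/10000 ≈ 0.964700
step 2 [2y] bond c/1=11/200: DF=(2111461/2000000 − 11/200·(0.964700))/(1+11/200) = 594/625 ≈ 0.950400
step 3 [3y] swap r/1=274/9443: DF=(1 − 274/9443·(0.964700+0.950400))/(1+274/9443) = 4589/5000 ≈ 0.917800
step 4 [4y] bond c/1=1/100: DF=(92127/100000 − 1/100·(0.964700+0.950400+0.917800))/(1+1/100) = 8841/10000 ≈ 0.884100
step 5 [5y] swap r/1=157/4560: DF=(1 − 157/4560·(0.964700+0.950400+0.917800+0.884100))/(1+157/4560) = 843/1000 ≈ 0.843000

1 1 9647/10000
2 2 594/625
3 3 4589/5000
4 4 8841/10000
5 5 843/1000
DF(5y) = 843/1000 ≈ 0.843000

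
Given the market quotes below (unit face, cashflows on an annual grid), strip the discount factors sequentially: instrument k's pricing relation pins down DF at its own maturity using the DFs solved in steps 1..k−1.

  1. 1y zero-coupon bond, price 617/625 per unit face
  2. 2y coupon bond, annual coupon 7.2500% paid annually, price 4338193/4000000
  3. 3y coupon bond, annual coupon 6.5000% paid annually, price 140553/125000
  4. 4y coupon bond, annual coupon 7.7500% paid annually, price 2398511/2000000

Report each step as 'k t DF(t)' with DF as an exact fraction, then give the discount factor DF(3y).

step 1 [1y] zero: DF = P = 617/625 ≈ 0.987200
step 2 [2y] bond c/1=29/400: DF=(4338193/4000000 − 29/400·(0.987200))/(1+29/400) = 1889/2000 ≈ 0.944500
step 3 [3y] bond c/1=13/200: DF=(140553/125000 − 13/200·(0.987200+0.944500))/(1+13/200) = 9379/10000 ≈ 0.937900
step 4 [4y] bond c/1=31/400: DF=(2398511/2000000 − 31/400·(0.987200+0.944500+0.937900))/(1+31/400) = 4533/5000 ≈ 0.906600

1 1 617/625
2 2 1889/2000
3 3 9379/10000
4 4 4533/5000
DF(3y) = 9379/10000 ≈ 0.937900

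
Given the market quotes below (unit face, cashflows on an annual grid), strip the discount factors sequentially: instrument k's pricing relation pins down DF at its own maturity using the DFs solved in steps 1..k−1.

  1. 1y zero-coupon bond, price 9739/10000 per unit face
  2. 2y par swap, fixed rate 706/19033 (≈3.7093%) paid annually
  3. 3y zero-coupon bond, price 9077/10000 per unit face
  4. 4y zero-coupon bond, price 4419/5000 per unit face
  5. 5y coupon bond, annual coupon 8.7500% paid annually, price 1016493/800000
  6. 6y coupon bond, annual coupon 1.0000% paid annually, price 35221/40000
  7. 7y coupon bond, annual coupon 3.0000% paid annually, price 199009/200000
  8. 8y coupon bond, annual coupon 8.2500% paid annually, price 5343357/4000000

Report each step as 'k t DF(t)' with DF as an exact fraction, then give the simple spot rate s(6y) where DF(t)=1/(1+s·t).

step 1 [1y] zero: DF = P = 9739/10000 ≈ 0.973900
step 2 [2y] swap r/1=706/19033: DF=(1 − 706/19033·(0.973900))/(1+706/19033) = 4647/5000 ≈ 0.929400
step 3 [3y] zero: DF = P = 9077/10000 ≈ 0.907700
step 4 [4y] zero: DF = P = 4419/5000 ≈ 0.883800
step 5 [5y] bond c/1=7/80: DF=(1016493/800000 − 7/80·(0.973900+0.929400+0.907700+0.883800))/(1+7/80) = 8711/10000 ≈ 0.871100
step 6 [6y] bond c/1=1/100: DF=(35221/40000 − 1/100·(0.973900+0.929400+0.907700+0.883800+0.871100))/(1+1/100) = 4133/5000 ≈ 0.826600
step 7 [7y] bond c/1=3/100: DF=(199009/200000 − 3/100·(0.973900+0.929400+0.907700+0.883800+0.871100+0.826600))/(1+3/100) = 809/1000 ≈ 0.809000
step 8 [8y] bond c/1=33/400: DF=(5343357/4000000 − 33/400·(0.973900+0.929400+0.907700+0.883800+0.871100+0.826600+0.809000))/(1+33/400) = 3807/5000 ≈ 0.761400

1 1 9739/10000
2 2 4647/5000
3 3 9077/10000
4 4 4419/5000
5 5 8711/10000
6 6 4133/5000
7 7 809/1000
8 8 3807/5000
s(6y) = (1/(4133/5000) − 1)/(6) = 289/8266 ≈ 3.4962%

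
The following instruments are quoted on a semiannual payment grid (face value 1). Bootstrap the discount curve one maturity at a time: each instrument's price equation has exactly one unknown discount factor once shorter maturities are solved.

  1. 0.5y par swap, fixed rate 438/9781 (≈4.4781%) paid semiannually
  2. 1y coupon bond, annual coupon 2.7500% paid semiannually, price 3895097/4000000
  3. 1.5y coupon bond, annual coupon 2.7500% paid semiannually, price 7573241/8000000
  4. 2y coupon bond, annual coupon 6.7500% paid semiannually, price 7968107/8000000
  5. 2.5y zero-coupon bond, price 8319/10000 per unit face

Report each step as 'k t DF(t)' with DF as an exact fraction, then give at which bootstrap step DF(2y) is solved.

1 1/2 9781/10000
2 1 9473/10000
3 3/2 9077/10000
4 2 871/1000
5 5/2 8319/10000
DF(2y) is solved at step 4

step 1 [0.5y] swap r/2=219/9781: DF=(1 − 219/9781·(0))/(1+219/9781) = 9781/10000 ≈ 0.978100
step 2 [1y] bond c/2=11/800: DF=(3895097/4000000 − 11/800·(0.978100))/(1+11/800) = 9473/10000 ≈ 0.947300
step 3 [1.5y] bond c/2=11/800: DF=(7573241/8000000 − 11/800·(0.978100+0.947300))/(1+11/800) = 9077/10000 ≈ 0.907700
step 4 [2y] bond c/2=27/800: DF=(7968107/8000000 − 27/800·(0.978100+0.947300+0.907700))/(1+27/800) = 871/1000 ≈ 0.871000
step 5 [2.5y] zero: DF = P = 8319/10000 ≈ 0.831900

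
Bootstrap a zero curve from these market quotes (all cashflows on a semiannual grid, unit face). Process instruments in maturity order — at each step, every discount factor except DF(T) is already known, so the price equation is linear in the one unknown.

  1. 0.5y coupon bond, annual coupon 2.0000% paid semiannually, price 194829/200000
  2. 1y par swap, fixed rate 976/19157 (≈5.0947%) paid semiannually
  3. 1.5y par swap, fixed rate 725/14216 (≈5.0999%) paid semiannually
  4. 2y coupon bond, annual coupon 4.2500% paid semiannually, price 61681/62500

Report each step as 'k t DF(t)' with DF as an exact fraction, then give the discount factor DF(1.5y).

1 1/2 1929/2000
2 1 1189/1250
3 3/2 371/400
4 2 567/625
DF(1.5y) = 371/400 ≈ 0.927500

step 1 [0.5y] bond c/2=1/100: DF=(194829/200000 − 1/100·(0))/(1+1/100) = 1929/2000 ≈ 0.964500
step 2 [1y] swap r/2=488/19157: DF=(1 − 488/19157·(0.964500))/(1+488/19157) = 1189/1250 ≈ 0.951200
step 3 [1.5y] swap r/2=725/28432: DF=(1 − 725/28432·(0.964500+0.951200))/(1+725/28432) = 371/400 ≈ 0.927500
step 4 [2y] bond c/2=17/800: DF=(61681/62500 − 17/800·(0.964500+0.951200+0.927500))/(1+17/800) = 567/625 ≈ 0.907200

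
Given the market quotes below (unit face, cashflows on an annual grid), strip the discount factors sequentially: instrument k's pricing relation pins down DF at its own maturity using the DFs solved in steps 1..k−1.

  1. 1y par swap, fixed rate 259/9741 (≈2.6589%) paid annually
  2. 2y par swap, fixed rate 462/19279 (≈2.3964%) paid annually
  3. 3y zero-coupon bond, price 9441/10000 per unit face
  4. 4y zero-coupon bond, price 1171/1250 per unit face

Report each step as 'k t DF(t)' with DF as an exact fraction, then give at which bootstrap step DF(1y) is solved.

step 1 [1y] swap r/1=259/9741: DF=(1 − 259/9741·(0))/(1+259/9741) = 9741/10000 ≈ 0.974100
step 2 [2y] swap r/1=462/19279: DF=(1 − 462/19279·(0.974100))/(1+462/19279) = 4769/5000 ≈ 0.953800
step 3 [3y] zero: DF = P = 9441/10000 ≈ 0.944100
step 4 [4y] zero: DF = P = 1171/1250 ≈ 0.936800

1 1 9741/10000
2 2 4769/5000
3 3 9441/10000
4 4 1171/1250
DF(1y) is solved at step 1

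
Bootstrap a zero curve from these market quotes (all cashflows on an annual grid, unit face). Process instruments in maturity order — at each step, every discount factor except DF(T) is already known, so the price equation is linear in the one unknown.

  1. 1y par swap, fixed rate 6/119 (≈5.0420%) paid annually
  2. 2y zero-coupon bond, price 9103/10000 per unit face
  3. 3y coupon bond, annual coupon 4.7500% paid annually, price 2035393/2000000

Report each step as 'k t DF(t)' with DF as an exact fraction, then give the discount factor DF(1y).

step 1 [1y] swap r/1=6/119: DF=(1 − 6/119·(0))/(1+6/119) = 119/125 ≈ 0.952000
step 2 [2y] zero: DF = P = 9103/10000 ≈ 0.910300
step 3 [3y] bond c/1=19/400: DF=(2035393/2000000 − 19/400·(0.952000+0.910300))/(1+19/400) = 8871/10000 ≈ 0.887100

1 1 119/125
2 2 9103/10000
3 3 8871/10000
DF(1y) = 119/125 ≈ 0.952000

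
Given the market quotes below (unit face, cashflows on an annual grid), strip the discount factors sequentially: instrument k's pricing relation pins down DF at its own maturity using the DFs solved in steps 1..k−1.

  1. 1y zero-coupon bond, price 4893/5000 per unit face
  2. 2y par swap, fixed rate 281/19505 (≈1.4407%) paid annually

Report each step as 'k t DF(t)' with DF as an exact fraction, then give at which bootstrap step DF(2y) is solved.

1 1 4893/5000
2 2 9719/10000
DF(2y) is solved at step 2

step 1 [1y] zero: DF = P = 4893/5000 ≈ 0.978600
step 2 [2y] swap r/1=281/19505: DF=(1 − 281/19505·(0.978600))/(1+281/19505) = 9719/10000 ≈ 0.971900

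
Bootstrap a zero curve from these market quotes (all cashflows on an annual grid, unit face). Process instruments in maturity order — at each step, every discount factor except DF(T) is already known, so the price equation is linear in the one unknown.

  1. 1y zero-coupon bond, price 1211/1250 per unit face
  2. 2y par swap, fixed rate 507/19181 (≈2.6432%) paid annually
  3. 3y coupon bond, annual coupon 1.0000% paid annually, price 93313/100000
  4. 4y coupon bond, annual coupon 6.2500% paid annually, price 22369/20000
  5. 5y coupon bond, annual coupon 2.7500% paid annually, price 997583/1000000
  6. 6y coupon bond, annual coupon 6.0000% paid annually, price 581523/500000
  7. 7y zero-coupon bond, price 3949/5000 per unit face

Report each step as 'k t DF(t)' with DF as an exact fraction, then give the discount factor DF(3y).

1 1 1211/1250
2 2 9493/10000
3 3 9049/10000
4 4 4433/5000
5 5 2179/2500
6 6 8379/10000
7 7 3949/5000
DF(3y) = 9049/10000 ≈ 0.904900

step 1 [1y] zero: DF = P = 1211/1250 ≈ 0.968800
step 2 [2y] swap r/1=507/19181: DF=(1 − 507/19181·(0.968800))/(1+507/19181) = 9493/10000 ≈ 0.949300
step 3 [3y] bond c/1=1/100: DF=(93313/100000 − 1/100·(0.968800+0.949300))/(1+1/100) = 9049/10000 ≈ 0.904900
step 4 [4y] bond c/1=1/16: DF=(22369/20000 − 1/16·(0.968800+0.949300+0.904900))/(1+1/16) = 4433/5000 ≈ 0.886600
step 5 [5y] bond c/1=11/400: DF=(997583/1000000 − 11/400·(0.968800+0.949300+0.904900+0.886600))/(1+11/400) = 2179/2500 ≈ 0.871600
step 6 [6y] bond c/1=3/50: DF=(581523/500000 − 3/50·(0.968800+0.949300+0.904900+0.886600+0.871600))/(1+3/50) = 8379/10000 ≈ 0.837900
step 7 [7y] zero: DF = P = 3949/5000 ≈ 0.789800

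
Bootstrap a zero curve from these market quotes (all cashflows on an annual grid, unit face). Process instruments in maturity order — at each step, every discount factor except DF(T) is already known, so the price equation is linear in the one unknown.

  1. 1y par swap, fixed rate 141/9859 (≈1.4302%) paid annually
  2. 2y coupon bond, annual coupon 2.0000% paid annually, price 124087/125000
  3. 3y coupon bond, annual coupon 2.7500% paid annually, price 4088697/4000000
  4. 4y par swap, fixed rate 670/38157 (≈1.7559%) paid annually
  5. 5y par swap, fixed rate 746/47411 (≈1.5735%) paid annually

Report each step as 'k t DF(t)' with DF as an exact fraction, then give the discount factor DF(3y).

step 1 [1y] swap r/1=141/9859: DF=(1 − 141/9859·(0))/(1+141/9859) = 9859/10000 ≈ 0.985900
step 2 [2y] bond c/1=1/50: DF=(124087/125000 − 1/50·(0.985900))/(1+1/50) = 9539/10000 ≈ 0.953900
step 3 [3y] bond c/1=11/400: DF=(4088697/4000000 − 11/400·(0.985900+0.953900))/(1+11/400) = 9429/10000 ≈ 0.942900
step 4 [4y] swap r/1=670/38157: DF=(1 − 670/38157·(0.985900+0.953900+0.942900))/(1+670/38157) = 933/1000 ≈ 0.933000
step 5 [5y] swap r/1=746/47411: DF=(1 − 746/47411·(0.985900+0.953900+0.942900+0.933000))/(1+746/47411) = 4627/5000 ≈ 0.925400

1 1 9859/10000
2 2 9539/10000
3 3 9429/10000
4 4 933/1000
5 5 4627/5000
DF(3y) = 9429/10000 ≈ 0.942900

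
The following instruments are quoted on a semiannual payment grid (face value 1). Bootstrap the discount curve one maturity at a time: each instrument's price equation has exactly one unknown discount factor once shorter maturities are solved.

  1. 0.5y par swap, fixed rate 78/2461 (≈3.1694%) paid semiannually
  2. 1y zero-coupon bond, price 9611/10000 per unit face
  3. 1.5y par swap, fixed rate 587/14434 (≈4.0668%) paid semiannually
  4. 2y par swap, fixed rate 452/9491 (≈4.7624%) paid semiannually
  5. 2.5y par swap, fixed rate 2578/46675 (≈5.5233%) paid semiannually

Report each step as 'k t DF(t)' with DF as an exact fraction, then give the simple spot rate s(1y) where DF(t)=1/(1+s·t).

step 1 [0.5y] swap r/2=39/2461: DF=(1 − 39/2461·(0))/(1+39/2461) = 2461/2500 ≈ 0.984400
step 2 [1y] zero: DF = P = 9611/10000 ≈ 0.961100
step 3 [1.5y] swap r/2=587/28868: DF=(1 − 587/28868·(0.984400+0.961100))/(1+587/28868) = 9413/10000 ≈ 0.941300
step 4 [2y] swap r/2=226/9491: DF=(1 − 226/9491·(0.984400+0.961100+0.941300))/(1+226/9491) = 1137/1250 ≈ 0.909600
step 5 [2.5y] swap r/2=1289/46675: DF=(1 − 1289/46675·(0.984400+0.961100+0.941300+0.909600))/(1+1289/46675) = 8711/10000 ≈ 0.871100

1 1/2 2461/2500
2 1 9611/10000
3 3/2 9413/10000
4 2 1137/1250
5 5/2 8711/10000
s(1y) = (1/(9611/10000) − 1)/(1) = 389/9611 ≈ 4.0474%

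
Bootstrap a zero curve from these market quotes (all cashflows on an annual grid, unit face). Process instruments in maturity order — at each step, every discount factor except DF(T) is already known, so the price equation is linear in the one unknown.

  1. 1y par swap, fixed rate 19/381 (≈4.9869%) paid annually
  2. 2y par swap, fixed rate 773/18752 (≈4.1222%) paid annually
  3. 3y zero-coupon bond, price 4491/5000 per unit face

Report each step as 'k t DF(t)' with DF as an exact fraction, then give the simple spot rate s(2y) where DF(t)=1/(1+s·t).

1 1 381/400
2 2 9227/10000
3 3 4491/5000
s(2y) = (1/(9227/10000) − 1)/(2) = 773/18454 ≈ 4.1888%

step 1 [1y] swap r/1=19/381: DF=(1 − 19/381·(0))/(1+19/381) = 381/400 ≈ 0.952500
step 2 [2y] swap r/1=773/18752: DF=(1 − 773/18752·(0.952500))/(1+773/18752) = 9227/10000 ≈ 0.922700
step 3 [3y] zero: DF = P = 4491/5000 ≈ 0.898200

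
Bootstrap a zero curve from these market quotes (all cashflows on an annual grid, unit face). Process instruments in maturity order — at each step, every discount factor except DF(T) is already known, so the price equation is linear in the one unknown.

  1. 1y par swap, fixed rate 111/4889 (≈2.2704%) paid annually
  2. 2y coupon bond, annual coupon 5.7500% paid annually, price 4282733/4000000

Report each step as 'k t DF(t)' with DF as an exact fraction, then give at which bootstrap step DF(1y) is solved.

step 1 [1y] swap r/1=111/4889: DF=(1 − 111/4889·(0))/(1+111/4889) = 4889/5000 ≈ 0.977800
step 2 [2y] bond c/1=23/400: DF=(4282733/4000000 − 23/400·(0.977800))/(1+23/400) = 9593/10000 ≈ 0.959300

1 1 4889/5000
2 2 9593/10000
DF(1y) is solved at step 1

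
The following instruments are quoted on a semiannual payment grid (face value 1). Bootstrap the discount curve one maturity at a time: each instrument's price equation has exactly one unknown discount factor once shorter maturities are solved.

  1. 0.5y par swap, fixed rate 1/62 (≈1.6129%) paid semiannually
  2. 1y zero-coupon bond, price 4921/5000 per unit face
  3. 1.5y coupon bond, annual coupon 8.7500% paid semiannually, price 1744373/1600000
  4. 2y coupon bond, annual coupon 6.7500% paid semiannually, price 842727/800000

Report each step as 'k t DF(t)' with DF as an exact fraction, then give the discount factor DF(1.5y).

step 1 [0.5y] swap r/2=1/124: DF=(1 − 1/124·(0))/(1+1/124) = 124/125 ≈ 0.992000
step 2 [1y] zero: DF = P = 4921/5000 ≈ 0.984200
step 3 [1.5y] bond c/2=7/160: DF=(1744373/1600000 − 7/160·(0.992000+0.984200))/(1+7/160) = 9617/10000 ≈ 0.961700
step 4 [2y] bond c/2=27/800: DF=(842727/800000 − 27/800·(0.992000+0.984200+0.961700))/(1+27/800) = 9231/10000 ≈ 0.923100

1 1/2 124/125
2 1 4921/5000
3 3/2 9617/10000
4 2 9231/10000
DF(1.5y) = 9617/10000 ≈ 0.961700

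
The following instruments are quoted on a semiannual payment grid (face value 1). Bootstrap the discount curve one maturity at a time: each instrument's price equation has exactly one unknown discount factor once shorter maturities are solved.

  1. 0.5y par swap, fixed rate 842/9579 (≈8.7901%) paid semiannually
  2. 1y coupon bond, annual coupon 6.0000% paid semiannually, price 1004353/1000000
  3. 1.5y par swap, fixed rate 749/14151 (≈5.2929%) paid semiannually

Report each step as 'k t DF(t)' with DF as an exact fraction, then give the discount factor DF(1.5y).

step 1 [0.5y] swap r/2=421/9579: DF=(1 − 421/9579·(0))/(1+421/9579) = 9579/10000 ≈ 0.957900
step 2 [1y] bond c/2=3/100: DF=(1004353/1000000 − 3/100·(0.957900))/(1+3/100) = 592/625 ≈ 0.947200
step 3 [1.5y] swap r/2=749/28302: DF=(1 − 749/28302·(0.957900+0.947200))/(1+749/28302) = 9251/10000 ≈ 0.925100

1 1/2 9579/10000
2 1 592/625
3 3/2 9251/10000
DF(1.5y) = 9251/10000 ≈ 0.925100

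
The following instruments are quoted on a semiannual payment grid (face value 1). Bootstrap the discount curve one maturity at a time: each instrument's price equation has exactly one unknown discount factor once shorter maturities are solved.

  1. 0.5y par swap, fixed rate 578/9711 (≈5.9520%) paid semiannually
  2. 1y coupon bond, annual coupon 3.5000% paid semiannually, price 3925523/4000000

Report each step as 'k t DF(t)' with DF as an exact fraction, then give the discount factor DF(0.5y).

1 1/2 9711/10000
2 1 4739/5000
DF(0.5y) = 9711/10000 ≈ 0.971100

step 1 [0.5y] swap r/2=289/9711: DF=(1 − 289/9711·(0))/(1+289/9711) = 9711/10000 ≈ 0.971100
step 2 [1y] bond c/2=7/400: DF=(3925523/4000000 − 7/400·(0.971100))/(1+7/400) = 4739/5000 ≈ 0.947800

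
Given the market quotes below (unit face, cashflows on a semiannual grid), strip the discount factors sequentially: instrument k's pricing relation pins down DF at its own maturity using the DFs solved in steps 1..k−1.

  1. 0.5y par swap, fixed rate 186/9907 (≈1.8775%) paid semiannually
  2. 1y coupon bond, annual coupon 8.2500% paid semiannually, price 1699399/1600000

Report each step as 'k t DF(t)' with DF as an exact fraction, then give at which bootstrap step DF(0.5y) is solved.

step 1 [0.5y] swap r/2=93/9907: DF=(1 − 93/9907·(0))/(1+93/9907) = 9907/10000 ≈ 0.990700
step 2 [1y] bond c/2=33/800: DF=(1699399/1600000 − 33/800·(0.990700))/(1+33/800) = 613/625 ≈ 0.980800

1 1/2 9907/10000
2 1 613/625
DF(0.5y) is solved at step 1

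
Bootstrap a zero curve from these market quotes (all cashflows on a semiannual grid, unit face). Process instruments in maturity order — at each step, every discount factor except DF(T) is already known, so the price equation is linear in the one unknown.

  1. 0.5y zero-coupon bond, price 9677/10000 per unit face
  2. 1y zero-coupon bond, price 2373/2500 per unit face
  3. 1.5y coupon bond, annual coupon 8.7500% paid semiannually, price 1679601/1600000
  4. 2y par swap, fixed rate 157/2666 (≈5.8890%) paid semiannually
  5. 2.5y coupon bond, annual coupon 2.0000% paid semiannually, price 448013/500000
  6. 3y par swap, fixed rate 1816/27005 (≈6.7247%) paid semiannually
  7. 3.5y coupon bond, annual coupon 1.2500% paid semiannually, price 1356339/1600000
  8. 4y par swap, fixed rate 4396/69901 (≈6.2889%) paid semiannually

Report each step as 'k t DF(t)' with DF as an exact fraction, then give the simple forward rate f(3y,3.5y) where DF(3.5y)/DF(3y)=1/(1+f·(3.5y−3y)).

step 1 [0.5y] zero: DF = P = 9677/10000 ≈ 0.967700
step 2 [1y] zero: DF = P = 2373/2500 ≈ 0.949200
step 3 [1.5y] bond c/2=7/160: DF=(1679601/1600000 − 7/160·(0.967700+0.949200))/(1+7/160) = 4627/5000 ≈ 0.925400
step 4 [2y] swap r/2=157/5332: DF=(1 − 157/5332·(0.967700+0.949200+0.925400))/(1+157/5332) = 8901/10000 ≈ 0.890100
step 5 [2.5y] bond c/2=1/100: DF=(448013/500000 − 1/100·(0.967700+0.949200+0.925400+0.890100))/(1+1/100) = 4251/5000 ≈ 0.850200
step 6 [3y] swap r/2=908/27005: DF=(1 − 908/27005·(0.967700+0.949200+0.925400+0.890100+0.850200))/(1+908/27005) = 1023/1250 ≈ 0.818400
step 7 [3.5y] bond c/2=1/160: DF=(1356339/1600000 − 1/160·(0.967700+0.949200+0.925400+0.890100+0.850200+0.818400))/(1+1/160) = 8089/10000 ≈ 0.808900
step 8 [4y] swap r/2=2198/69901: DF=(1 − 2198/69901·(0.967700+0.949200+0.925400+0.890100+0.850200+0.818400+0.808900))/(1+2198/69901) = 3901/5000 ≈ 0.780200

1 1/2 9677/10000
2 1 2373/2500
3 3/2 4627/5000
4 2 8901/10000
5 5/2 4251/5000
6 3 1023/1250
7 7/2 8089/10000
8 4 3901/5000
f(3y,3.5y) = ((1023/1250)/(8089/10000) − 1)/(1/2) = 190/8089 ≈ 2.3489%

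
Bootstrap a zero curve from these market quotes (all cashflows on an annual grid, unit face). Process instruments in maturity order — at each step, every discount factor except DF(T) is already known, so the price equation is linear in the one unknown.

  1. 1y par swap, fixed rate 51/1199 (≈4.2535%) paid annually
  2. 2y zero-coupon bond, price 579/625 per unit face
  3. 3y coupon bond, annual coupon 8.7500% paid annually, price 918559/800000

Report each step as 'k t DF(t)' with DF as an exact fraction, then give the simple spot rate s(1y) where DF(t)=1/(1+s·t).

1 1 1199/1250
2 2 579/625
3 3 9041/10000
s(1y) = (1/(1199/1250) − 1)/(1) = 51/1199 ≈ 4.2535%

step 1 [1y] swap r/1=51/1199: DF=(1 − 51/1199·(0))/(1+51/1199) = 1199/1250 ≈ 0.959200
step 2 [2y] zero: DF = P = 579/625 ≈ 0.926400
step 3 [3y] bond c/1=7/80: DF=(918559/800000 − 7/80·(0.959200+0.926400))/(1+7/80) = 9041/10000 ≈ 0.904100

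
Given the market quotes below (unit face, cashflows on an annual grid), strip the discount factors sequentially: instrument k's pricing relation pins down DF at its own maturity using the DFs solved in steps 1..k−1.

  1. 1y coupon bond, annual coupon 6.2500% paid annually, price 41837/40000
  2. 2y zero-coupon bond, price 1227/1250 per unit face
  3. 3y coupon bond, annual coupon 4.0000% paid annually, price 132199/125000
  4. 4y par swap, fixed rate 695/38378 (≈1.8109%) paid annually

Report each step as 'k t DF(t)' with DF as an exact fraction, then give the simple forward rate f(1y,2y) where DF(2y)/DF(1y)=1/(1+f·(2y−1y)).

1 1 2461/2500
2 2 1227/1250
3 3 9413/10000
4 4 1861/2000
f(1y,2y) = ((2461/2500)/(1227/1250) − 1)/(1) = 7/2454 ≈ 0.2852%

step 1 [1y] bond c/1=1/16: DF=(41837/40000 − 1/16·(0))/(1+1/16) = 2461/2500 ≈ 0.984400
step 2 [2y] zero: DF = P = 1227/1250 ≈ 0.981600
step 3 [3y] bond c/1=1/25: DF=(132199/125000 − 1/25·(0.984400+0.981600))/(1+1/25) = 9413/10000 ≈ 0.941300
step 4 [4y] swap r/1=695/38378: DF=(1 − 695/38378·(0.984400+0.981600+0.941300))/(1+695/38378) = 1861/2000 ≈ 0.930500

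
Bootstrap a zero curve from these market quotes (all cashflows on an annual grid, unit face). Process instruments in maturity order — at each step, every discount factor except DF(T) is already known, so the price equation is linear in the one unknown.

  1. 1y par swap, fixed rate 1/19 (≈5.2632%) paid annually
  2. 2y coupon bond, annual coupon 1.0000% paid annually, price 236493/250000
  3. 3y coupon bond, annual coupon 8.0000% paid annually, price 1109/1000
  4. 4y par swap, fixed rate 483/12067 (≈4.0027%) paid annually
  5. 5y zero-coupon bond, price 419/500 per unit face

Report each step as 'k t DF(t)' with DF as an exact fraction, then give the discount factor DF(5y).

1 1 19/20
2 2 1159/1250
3 3 4439/5000
4 4 8551/10000
5 5 419/500
DF(5y) = 419/500 ≈ 0.838000

step 1 [1y] swap r/1=1/19: DF=(1 − 1/19·(0))/(1+1/19) = 19/20 ≈ 0.950000
step 2 [2y] bond c/1=1/100: DF=(236493/250000 − 1/100·(0.950000))/(1+1/100) = 1159/1250 ≈ 0.927200
step 3 [3y] bond c/1=2/25: DF=(1109/1000 − 2/25·(0.950000+0.927200))/(1+2/25) = 4439/5000 ≈ 0.887800
step 4 [4y] swap r/1=483/12067: DF=(1 − 483/12067·(0.950000+0.927200+0.887800))/(1+483/12067) = 8551/10000 ≈ 0.855100
step 5 [5y] zero: DF = P = 419/500 ≈ 0.838000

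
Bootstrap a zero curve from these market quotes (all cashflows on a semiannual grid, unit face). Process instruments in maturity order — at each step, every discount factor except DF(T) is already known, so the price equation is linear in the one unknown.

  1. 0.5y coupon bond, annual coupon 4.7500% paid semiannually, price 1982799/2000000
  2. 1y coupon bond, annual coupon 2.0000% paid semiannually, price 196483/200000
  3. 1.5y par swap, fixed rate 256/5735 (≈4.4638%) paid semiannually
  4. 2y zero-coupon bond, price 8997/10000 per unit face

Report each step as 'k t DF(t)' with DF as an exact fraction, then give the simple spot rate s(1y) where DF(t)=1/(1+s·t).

step 1 [0.5y] bond c/2=19/800: DF=(1982799/2000000 − 19/800·(0))/(1+19/800) = 2421/2500 ≈ 0.968400
step 2 [1y] bond c/2=1/100: DF=(196483/200000 − 1/100·(0.968400))/(1+1/100) = 9631/10000 ≈ 0.963100
step 3 [1.5y] swap r/2=128/5735: DF=(1 − 128/5735·(0.968400+0.963100))/(1+128/5735) = 117/125 ≈ 0.936000
step 4 [2y] zero: DF = P = 8997/10000 ≈ 0.899700

1 1/2 2421/2500
2 1 9631/10000
3 3/2 117/125
4 2 8997/10000
s(1y) = (1/(9631/10000) − 1)/(1) = 369/9631 ≈ 3.8314%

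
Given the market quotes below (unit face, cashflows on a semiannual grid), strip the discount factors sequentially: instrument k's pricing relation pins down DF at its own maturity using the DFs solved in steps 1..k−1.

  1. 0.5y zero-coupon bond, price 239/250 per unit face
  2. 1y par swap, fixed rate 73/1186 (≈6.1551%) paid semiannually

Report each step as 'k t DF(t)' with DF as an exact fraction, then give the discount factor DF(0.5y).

1 1/2 239/250
2 1 1177/1250
DF(0.5y) = 239/250 ≈ 0.956000

step 1 [0.5y] zero: DF = P = 239/250 ≈ 0.956000
step 2 [1y] swap r/2=73/2372: DF=(1 − 73/2372·(0.956000))/(1+73/2372) = 1177/1250 ≈ 0.941600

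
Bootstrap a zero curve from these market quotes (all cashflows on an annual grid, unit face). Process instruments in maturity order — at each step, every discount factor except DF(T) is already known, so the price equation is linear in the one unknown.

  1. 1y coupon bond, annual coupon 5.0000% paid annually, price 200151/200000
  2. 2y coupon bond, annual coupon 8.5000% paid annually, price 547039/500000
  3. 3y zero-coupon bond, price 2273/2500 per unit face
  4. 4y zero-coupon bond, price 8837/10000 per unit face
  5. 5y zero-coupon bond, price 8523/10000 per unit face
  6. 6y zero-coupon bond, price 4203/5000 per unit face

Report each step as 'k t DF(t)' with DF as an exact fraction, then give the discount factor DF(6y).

1 1 9531/10000
2 2 9337/10000
3 3 2273/2500
4 4 8837/10000
5 5 8523/10000
6 6 4203/5000
DF(6y) = 4203/5000 ≈ 0.840600

step 1 [1y] bond c/1=1/20: DF=(200151/200000 − 1/20·(0))/(1+1/20) = 9531/10000 ≈ 0.953100
step 2 [2y] bond c/1=17/200: DF=(547039/500000 − 17/200·(0.953100))/(1+17/200) = 9337/10000 ≈ 0.933700
step 3 [3y] zero: DF = P = 2273/2500 ≈ 0.909200
step 4 [4y] zero: DF = P = 8837/10000 ≈ 0.883700
step 5 [5y] zero: DF = P = 8523/10000 ≈ 0.852300
step 6 [6y] zero: DF = P = 4203/5000 ≈ 0.840600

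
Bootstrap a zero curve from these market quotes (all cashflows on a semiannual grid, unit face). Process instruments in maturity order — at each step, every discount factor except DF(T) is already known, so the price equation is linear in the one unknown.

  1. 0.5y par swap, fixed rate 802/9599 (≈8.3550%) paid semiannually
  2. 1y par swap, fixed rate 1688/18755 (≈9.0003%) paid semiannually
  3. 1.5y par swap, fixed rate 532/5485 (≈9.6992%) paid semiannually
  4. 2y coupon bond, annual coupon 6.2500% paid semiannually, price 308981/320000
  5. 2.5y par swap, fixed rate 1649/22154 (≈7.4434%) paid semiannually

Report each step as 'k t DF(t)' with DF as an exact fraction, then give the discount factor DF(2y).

1 1/2 9599/10000
2 1 2289/2500
3 3/2 867/1000
4 2 2133/2500
5 5/2 8351/10000
DF(2y) = 2133/2500 ≈ 0.853200

step 1 [0.5y] swap r/2=401/9599: DF=(1 − 401/9599·(0))/(1+401/9599) = 9599/10000 ≈ 0.959900
step 2 [1y] swap r/2=844/18755: DF=(1 − 844/18755·(0.959900))/(1+844/18755) = 2289/2500 ≈ 0.915600
step 3 [1.5y] swap r/2=266/5485: DF=(1 − 266/5485·(0.959900+0.915600))/(1+266/5485) = 867/1000 ≈ 0.867000
step 4 [2y] bond c/2=1/32: DF=(308981/320000 − 1/32·(0.959900+0.915600+0.867000))/(1+1/32) = 2133/2500 ≈ 0.853200
step 5 [2.5y] swap r/2=1649/44308: DF=(1 − 1649/44308·(0.959900+0.915600+0.867000+0.853200))/(1+1649/44308) = 8351/10000 ≈ 0.835100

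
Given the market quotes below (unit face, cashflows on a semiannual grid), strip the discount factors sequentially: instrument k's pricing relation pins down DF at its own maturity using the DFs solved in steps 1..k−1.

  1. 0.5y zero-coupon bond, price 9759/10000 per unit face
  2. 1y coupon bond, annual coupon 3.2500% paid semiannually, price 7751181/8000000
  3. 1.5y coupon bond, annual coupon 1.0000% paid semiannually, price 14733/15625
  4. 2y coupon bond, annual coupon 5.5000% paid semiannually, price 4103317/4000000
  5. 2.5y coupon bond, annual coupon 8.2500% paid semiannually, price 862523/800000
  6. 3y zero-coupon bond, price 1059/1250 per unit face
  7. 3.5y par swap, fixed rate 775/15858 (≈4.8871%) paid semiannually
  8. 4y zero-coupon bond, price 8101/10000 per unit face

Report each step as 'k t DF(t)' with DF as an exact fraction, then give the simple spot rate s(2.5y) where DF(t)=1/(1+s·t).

1 1/2 9759/10000
2 1 4689/5000
3 3/2 9287/10000
4 2 9223/10000
5 5/2 8863/10000
6 3 1059/1250
7 7/2 169/200
8 4 8101/10000
s(2.5y) = (1/(8863/10000) − 1)/(5/2) = 2274/44315 ≈ 5.1314%

step 1 [0.5y] zero: DF = P = 9759/10000 ≈ 0.975900
step 2 [1y] bond c/2=13/800: DF=(7751181/8000000 − 13/800·(0.975900))/(1+13/800) = 4689/5000 ≈ 0.937800
step 3 [1.5y] bond c/2=1/200: DF=(14733/15625 − 1/200·(0.975900+0.937800))/(1+1/200) = 9287/10000 ≈ 0.928700
step 4 [2y] bond c/2=11/400: DF=(4103317/4000000 − 11/400·(0.975900+0.937800+0.928700))/(1+11/400) = 9223/10000 ≈ 0.922300
step 5 [2.5y] bond c/2=33/800: DF=(862523/800000 − 33/800·(0.975900+0.937800+0.928700+0.922300))/(1+33/800) = 8863/10000 ≈ 0.886300
step 6 [3y] zero: DF = P = 1059/1250 ≈ 0.847200
step 7 [3.5y] swap r/2=775/31716: DF=(1 − 775/31716·(0.975900+0.937800+0.928700+0.922300+0.886300+0.847200))/(1+775/31716) = 169/200 ≈ 0.845000
step 8 [4y] zero: DF = P = 8101/10000 ≈ 0.810100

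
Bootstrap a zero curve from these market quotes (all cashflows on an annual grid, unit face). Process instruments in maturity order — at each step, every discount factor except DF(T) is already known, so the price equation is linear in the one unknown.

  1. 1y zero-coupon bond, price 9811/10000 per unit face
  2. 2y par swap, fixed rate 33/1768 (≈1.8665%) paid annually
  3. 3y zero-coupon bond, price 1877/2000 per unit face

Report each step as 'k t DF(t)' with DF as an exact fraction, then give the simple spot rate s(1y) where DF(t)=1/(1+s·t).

step 1 [1y] zero: DF = P = 9811/10000 ≈ 0.981100
step 2 [2y] swap r/1=33/1768: DF=(1 − 33/1768·(0.981100))/(1+33/1768) = 9637/10000 ≈ 0.963700
step 3 [3y] zero: DF = P = 1877/2000 ≈ 0.938500

1 1 9811/10000
2 2 9637/10000
3 3 1877/2000
s(1y) = (1/(9811/10000) − 1)/(1) = 189/9811 ≈ 1.9264%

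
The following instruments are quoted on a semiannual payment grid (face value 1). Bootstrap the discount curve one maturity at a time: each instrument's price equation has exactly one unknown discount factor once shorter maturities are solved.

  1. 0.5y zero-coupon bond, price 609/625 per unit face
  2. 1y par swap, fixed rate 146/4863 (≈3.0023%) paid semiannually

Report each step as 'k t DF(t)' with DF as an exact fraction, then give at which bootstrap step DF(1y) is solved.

step 1 [0.5y] zero: DF = P = 609/625 ≈ 0.974400
step 2 [1y] swap r/2=73/4863: DF=(1 − 73/4863·(0.974400))/(1+73/4863) = 2427/2500 ≈ 0.970800

1 1/2 609/625
2 1 2427/2500
DF(1y) is solved at step 2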